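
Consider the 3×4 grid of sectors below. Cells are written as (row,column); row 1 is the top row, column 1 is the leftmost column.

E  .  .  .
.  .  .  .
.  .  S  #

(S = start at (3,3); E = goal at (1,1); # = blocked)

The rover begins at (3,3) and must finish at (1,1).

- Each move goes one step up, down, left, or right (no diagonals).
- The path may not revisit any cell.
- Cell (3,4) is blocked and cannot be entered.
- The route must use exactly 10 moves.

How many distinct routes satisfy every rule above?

2

Need simple routes of exactly 10 moves from (3,3) to (1,1) (Manhattan distance 4, so 3 moves are spent on a detour and 3 undoing it).
Enumerating: (3,3) (2,3) (2,4) (1,4) (1,3) (1,2) (2,2) (3,2) (3,1) (2,1) (1,1) | (3,3) (3,2) (3,1) (2,1) (2,2) (2,3) (2,4) (1,4) (1,3) (1,2) (1,1).
That gives 2 routes.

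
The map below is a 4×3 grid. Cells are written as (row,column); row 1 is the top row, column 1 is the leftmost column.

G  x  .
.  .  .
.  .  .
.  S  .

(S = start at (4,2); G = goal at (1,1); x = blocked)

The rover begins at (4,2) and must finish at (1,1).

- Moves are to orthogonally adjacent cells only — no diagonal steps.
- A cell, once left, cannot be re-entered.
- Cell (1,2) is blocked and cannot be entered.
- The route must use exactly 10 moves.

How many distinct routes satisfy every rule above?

0

Need simple routes of exactly 10 moves from (4,2) to (1,1) (Manhattan distance 4, so 3 moves are spent on a detour and 3 undoing it).
No route satisfies every constraint, so the count is 0.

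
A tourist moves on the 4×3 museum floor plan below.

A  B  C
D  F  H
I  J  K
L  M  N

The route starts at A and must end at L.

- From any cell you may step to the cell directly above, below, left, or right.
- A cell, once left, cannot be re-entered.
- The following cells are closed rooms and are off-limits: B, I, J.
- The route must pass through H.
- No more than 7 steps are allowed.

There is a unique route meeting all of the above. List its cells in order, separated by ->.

A -> D -> F -> H -> K -> N -> M -> L

The 7-move cap with required stops at H leaves no slack for detours.
Route from A: down 1 to D, right 2 to H, down 2 to N, left 2 to L — 7 moves in all.
Check: all required cells visited; 7 ≤ 7 moves.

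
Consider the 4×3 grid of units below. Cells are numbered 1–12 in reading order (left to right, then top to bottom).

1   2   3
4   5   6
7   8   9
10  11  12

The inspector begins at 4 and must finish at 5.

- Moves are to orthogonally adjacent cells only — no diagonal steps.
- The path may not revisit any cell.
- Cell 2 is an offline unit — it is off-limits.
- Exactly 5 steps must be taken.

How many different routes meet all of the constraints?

2

Need simple routes of exactly 5 moves from 4 to 5 (Manhattan distance 1, so 2 moves are spent on a detour and 2 undoing it).
Enumerating: 4 7 10 11 8 5 | 4 7 8 9 6 5.
That gives 2 routes.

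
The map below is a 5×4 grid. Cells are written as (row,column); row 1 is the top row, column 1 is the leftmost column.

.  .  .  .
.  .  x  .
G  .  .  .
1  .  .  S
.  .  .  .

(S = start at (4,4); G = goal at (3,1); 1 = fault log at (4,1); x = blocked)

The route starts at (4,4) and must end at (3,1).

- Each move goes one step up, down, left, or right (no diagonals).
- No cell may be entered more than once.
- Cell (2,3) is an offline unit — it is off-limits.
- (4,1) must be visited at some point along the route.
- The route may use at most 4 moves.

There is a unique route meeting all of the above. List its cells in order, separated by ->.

Any route must reach (4,1) and still end at (3,1) within 4 moves, so the order of the required stops is forced.
Route from (4,4): 3× left (reaching (4,1)), up to (3,1) — 4 moves in all.
Check: all required cells visited; 4 ≤ 4 moves.

(4,4) -> (4,3) -> (4,2) -> (4,1) -> (3,1)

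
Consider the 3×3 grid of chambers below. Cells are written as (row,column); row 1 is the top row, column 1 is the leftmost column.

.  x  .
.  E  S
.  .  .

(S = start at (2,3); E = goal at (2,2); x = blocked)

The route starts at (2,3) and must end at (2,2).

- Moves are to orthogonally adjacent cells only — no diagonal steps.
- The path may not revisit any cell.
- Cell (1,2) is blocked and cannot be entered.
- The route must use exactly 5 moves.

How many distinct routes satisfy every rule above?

Need simple routes of exactly 5 moves from (2,3) to (2,2) (Manhattan distance 1, so 2 moves are spent on a detour and 2 undoing it).
Enumerating: (2,3) (3,3) (3,2) (3,1) (2,1) (2,2).
That gives 1 route.

1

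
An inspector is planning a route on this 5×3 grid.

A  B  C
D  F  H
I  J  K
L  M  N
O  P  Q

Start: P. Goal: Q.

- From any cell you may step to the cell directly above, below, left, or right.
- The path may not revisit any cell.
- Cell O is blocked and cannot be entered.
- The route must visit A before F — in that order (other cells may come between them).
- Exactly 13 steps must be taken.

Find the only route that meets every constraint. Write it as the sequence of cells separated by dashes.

The waypoints must appear in the order A, F, with no cell reused.
Route from P: up to M, left to L, 3× up (reaching A), 2× right (reaching C), down to H, left to F, down to J, right to K, 2× down (reaching Q) — 13 moves in all.
Check: order respected (A at step 5, F at step 9); 13 moves as required.

P - M - L - I - D - A - B - C - H - F - J - K - N - Q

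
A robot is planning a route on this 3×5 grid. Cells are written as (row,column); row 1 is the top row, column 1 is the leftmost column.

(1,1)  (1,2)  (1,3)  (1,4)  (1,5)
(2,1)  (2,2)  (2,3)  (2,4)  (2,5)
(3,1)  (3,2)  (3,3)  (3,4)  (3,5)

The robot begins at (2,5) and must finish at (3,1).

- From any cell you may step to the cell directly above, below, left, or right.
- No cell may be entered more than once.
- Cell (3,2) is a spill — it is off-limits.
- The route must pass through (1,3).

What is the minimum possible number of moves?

7

Any route passes through (1,3) somewhere between (2,5) and (3,1). Summing Manhattan distances along the two legs ((2,5) → (1,3) → (3,1)) gives a lower bound of 3 + 4 = 7 moves.
A route of 7 moves achieves this: (2,5) → (1,5) → (1,4) → (1,3) → (2,3) → (2,2) → (2,1) → (3,1).
Since 7 matches the lower bound, it is optimal.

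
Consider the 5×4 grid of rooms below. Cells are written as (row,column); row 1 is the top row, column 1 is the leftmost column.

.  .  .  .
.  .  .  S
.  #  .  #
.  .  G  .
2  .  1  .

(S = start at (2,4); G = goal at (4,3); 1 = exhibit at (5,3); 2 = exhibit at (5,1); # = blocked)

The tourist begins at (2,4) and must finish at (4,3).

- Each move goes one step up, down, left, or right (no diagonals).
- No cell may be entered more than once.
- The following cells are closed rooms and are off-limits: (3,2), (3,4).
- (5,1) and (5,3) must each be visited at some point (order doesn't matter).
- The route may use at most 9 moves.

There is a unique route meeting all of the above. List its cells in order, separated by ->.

(2,4) -> (2,3) -> (2,2) -> (2,1) -> (3,1) -> (4,1) -> (5,1) -> (5,2) -> (5,3) -> (4,3)

The budget equals the shortest possible length, so every move has to be on a shortest route through the required cells.
Route from (2,4): left 3 to (2,1), down 3 to (5,1), right 2 to (5,3), up 1 to (4,3) — 9 moves in all.
Check: all required cells visited; 9 ≤ 9 moves.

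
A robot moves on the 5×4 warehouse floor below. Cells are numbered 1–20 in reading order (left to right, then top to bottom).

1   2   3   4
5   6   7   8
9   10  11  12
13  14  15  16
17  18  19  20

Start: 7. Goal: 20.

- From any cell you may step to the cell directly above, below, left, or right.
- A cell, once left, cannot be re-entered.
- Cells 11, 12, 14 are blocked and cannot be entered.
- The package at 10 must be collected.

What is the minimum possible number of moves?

8

Any route passes through 10 somewhere between 7 and 20. Summing Manhattan distances along the two legs (7 → 10 → 20) gives a lower bound of 2 + 4 = 6 moves.
That bound ignores the blocked cells. Measuring each leg by the fewest moves that actually steer around them (7→10: 2; 10→20: 6) raises the lower bound to 8.
A route of 8 moves exists: 7 → 6 → 10 → 9 → 13 → 17 → 18 → 19 → 20.
Since 8 matches that lower bound, it is optimal.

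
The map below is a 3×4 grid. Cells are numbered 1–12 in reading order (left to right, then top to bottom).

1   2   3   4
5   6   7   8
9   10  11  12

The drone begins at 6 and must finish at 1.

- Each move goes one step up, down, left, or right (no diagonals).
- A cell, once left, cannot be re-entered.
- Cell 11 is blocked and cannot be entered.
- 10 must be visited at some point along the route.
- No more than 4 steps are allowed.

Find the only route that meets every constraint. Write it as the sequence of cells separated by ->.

Any route must reach 10 and still end at 1 within 4 moves, so the order of the required stops is forced.
Route from 6: down 1 to 10, left 1 to 9, up 2 to 1 — 4 moves in all.
Check: all required cells visited; 4 ≤ 4 moves.

6 -> 10 -> 9 -> 5 -> 1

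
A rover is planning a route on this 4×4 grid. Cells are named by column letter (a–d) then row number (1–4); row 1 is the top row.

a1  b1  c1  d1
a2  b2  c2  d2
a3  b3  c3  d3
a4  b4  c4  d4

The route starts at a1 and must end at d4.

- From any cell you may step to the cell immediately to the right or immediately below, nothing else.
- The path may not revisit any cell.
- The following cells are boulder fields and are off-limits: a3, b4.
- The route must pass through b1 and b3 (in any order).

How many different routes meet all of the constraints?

2

A right/down-only route from a1 to d4 makes exactly 3 down-moves and 3 right-moves in some order.
With no other constraints that would be C(6,3) = 20 routes.
A monotone route can only reach the required cells in the order b1, b3, so split there and multiply the segment counts (each segment already excludes blocked cells): a1→b1: 1; b1→b3: 1; b3→d4: 2; product = 2.
That gives 2 routes.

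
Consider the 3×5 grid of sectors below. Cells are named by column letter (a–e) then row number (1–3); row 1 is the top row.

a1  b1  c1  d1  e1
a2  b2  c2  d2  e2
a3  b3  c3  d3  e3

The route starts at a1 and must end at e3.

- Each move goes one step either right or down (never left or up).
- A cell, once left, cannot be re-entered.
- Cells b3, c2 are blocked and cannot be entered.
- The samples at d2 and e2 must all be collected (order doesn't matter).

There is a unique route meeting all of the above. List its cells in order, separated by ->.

a1 -> b1 -> c1 -> d1 -> d2 -> e2 -> e3

Moves only go right or down, so the column and row indices never decrease.
Route from a1: right 3 to d1, down 1 to d2, right 1 to e2, down 1 to e3 — 6 moves in all.
Check: all required cells visited.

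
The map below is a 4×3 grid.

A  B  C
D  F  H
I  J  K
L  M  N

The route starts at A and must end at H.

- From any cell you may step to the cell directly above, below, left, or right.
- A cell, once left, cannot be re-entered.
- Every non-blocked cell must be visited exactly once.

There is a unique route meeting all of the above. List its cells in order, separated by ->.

Need to visit all 12 open cells exactly once, starting at A and ending at H.
Cell L has only two open neighbours (I and M), so the path must pass straight through it: one of those is the cell it's entered from and the other is where it exits.
Route from A: 3× down (reaching L), 2× right (reaching N), up to K, left to J, 2× up (reaching B), right to C, down to H — 11 moves in all.
Check: all 12 open cells covered.

A -> D -> I -> L -> M -> N -> K -> J -> F -> B -> C -> H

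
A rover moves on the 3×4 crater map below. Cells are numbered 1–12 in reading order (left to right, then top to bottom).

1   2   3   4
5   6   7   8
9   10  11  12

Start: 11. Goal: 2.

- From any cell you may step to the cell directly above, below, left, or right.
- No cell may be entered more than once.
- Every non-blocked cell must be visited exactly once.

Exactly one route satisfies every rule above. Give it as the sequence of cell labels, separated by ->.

11 -> 12 -> 8 -> 4 -> 3 -> 7 -> 6 -> 10 -> 9 -> 5 -> 1 -> 2

Need to visit all 12 open cells exactly once, starting at 11 and ending at 2.
Cell 9 has only two open neighbours (5 and 10), so the path must pass straight through it: one of those is the cell it's entered from and the other is where it exits.
Route from 11: right to 12, 2× up (reaching 4), left to 3, down to 7, left to 6, down to 10, left to 9, 2× up (reaching 1), right to 2 — 11 moves in all.
Check: all 12 open cells covered.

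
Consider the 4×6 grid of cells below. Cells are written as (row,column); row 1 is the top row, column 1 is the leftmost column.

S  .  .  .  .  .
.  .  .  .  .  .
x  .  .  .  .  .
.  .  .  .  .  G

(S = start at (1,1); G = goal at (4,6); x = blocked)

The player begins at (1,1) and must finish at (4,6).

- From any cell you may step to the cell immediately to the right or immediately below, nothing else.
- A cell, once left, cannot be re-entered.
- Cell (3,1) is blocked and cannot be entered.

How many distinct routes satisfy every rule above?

A right/down-only route from (1,1) to (4,6) makes exactly 3 down-moves and 5 right-moves in some order.
With no other constraints that would be C(8,3) = 56 routes.
Subtract routes through each blocked cell (inclusion–exclusion for overlaps): − through (3,1): 6 → 50.
That gives 50 routes.

50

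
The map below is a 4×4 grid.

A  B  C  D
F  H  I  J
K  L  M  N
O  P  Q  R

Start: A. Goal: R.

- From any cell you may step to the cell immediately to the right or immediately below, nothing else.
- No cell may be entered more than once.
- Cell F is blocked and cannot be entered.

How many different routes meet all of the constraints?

10

A right/down-only route from A to R makes exactly 3 down-moves and 3 right-moves in some order.
With no other constraints that would be C(6,3) = 20 routes.
Subtract routes through each blocked cell (inclusion–exclusion for overlaps): − through F: 10 → 10.
That gives 10 routes.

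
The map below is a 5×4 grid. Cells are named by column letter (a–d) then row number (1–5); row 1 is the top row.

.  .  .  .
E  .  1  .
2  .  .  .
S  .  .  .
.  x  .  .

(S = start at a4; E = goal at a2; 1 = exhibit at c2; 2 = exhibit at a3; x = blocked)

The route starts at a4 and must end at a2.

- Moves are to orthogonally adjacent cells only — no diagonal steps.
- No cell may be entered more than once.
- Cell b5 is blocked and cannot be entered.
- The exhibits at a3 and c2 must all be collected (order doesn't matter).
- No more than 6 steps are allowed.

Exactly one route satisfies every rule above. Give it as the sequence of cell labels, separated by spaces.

a4 a3 b3 c3 c2 b2 a2

The budget equals the shortest possible length, so every move has to be on a shortest route through the required cells.
Route from a4: up 1 to a3, right 2 to c3, up 1 to c2, left 2 to a2 — 6 moves in all.
Check: all required cells visited; 6 ≤ 6 moves.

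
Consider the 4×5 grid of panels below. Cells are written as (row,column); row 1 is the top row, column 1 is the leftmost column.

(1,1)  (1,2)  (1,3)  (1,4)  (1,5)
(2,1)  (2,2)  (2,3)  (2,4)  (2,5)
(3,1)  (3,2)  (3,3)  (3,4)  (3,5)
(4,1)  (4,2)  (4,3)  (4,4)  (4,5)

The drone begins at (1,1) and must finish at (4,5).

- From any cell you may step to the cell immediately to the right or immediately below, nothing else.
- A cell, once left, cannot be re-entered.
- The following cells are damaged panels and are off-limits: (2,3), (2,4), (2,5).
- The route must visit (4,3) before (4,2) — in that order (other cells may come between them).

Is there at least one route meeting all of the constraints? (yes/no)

(4,2) lies to the left of (4,3), so going from (4,3) to (4,2) would need a leftward move — but moves only go right/down, so (4,3) cannot be visited before (4,2).

no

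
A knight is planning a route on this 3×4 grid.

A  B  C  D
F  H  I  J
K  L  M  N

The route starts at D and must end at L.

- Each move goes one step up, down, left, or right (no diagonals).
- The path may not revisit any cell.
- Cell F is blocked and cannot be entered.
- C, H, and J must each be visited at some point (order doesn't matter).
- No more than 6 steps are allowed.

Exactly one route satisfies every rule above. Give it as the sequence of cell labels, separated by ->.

D -> J -> I -> C -> B -> H -> L

Any route must reach C, H, and J and still end at L within 6 moves, so the order of the required stops is forced.
Route from D: down 1 to J, left 1 to I, up 1 to C, left 1 to B, down 2 to L — 6 moves in all.
Check: all required cells visited; 6 ≤ 6 moves.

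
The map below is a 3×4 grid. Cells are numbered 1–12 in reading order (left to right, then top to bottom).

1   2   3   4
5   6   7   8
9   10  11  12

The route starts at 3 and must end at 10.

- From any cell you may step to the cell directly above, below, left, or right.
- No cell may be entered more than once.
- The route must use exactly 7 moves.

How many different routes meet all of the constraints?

5

Need simple routes of exactly 7 moves from 3 to 10 (Manhattan distance 3, so 2 moves are spent on a detour and 2 undoing it).
Enumerating: 3 7 6 2 1 5 9 10 | 3 2 6 7 8 12 11 10 | 3 2 1 5 6 7 11 10 | 3 4 8 12 11 7 6 10 | 3 4 8 7 6 5 9 10.
That gives 5 routes.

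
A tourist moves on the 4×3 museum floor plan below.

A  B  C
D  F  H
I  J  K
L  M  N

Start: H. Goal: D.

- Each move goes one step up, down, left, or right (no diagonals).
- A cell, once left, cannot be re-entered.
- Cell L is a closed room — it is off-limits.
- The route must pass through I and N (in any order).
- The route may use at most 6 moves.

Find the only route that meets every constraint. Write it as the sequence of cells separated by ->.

H -> K -> N -> M -> J -> I -> D

The budget equals the shortest possible length, so every move has to be on a shortest route through the required cells.
Route from H: down 2 to N, left 1 to M, up 1 to J, left 1 to I, up 1 to D — 6 moves in all.
Check: all required cells visited; 6 ≤ 6 moves.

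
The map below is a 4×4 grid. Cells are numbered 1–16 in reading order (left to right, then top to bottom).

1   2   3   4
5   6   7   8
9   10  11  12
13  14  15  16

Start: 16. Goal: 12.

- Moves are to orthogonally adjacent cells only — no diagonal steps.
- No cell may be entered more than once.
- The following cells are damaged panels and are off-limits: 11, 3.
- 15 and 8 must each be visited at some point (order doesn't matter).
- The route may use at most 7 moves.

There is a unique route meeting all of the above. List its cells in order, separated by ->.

Any route must reach 15 and 8 and still end at 12 within 7 moves, so the order of the required stops is forced.
Route from 16: left 2 to 14, up 2 to 6, right 2 to 8, down 1 to 12 — 7 moves in all.
Check: all required cells visited; 7 ≤ 7 moves.

16 -> 15 -> 14 -> 10 -> 6 -> 7 -> 8 -> 12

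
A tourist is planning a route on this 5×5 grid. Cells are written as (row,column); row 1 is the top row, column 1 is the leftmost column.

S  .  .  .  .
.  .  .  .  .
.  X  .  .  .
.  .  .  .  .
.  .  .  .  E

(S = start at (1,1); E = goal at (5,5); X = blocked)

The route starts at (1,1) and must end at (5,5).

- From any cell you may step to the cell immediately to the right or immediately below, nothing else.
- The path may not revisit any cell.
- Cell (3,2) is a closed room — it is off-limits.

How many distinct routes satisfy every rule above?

40

A right/down-only route from (1,1) to (5,5) makes exactly 4 down-moves and 4 right-moves in some order.
With no other constraints that would be C(8,4) = 70 routes.
Subtract routes through each blocked cell (inclusion–exclusion for overlaps): − through (3,2): 30 → 40.
That gives 40 routes.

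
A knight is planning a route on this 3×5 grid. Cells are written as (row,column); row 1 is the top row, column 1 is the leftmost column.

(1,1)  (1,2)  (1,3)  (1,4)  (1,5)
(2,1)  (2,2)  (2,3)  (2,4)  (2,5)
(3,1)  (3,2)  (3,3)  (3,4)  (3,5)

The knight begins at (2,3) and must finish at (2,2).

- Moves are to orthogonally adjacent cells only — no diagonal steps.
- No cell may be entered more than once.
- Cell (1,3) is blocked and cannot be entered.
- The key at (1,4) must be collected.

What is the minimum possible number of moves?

9

Any route passes through (1,4) somewhere between (2,3) and (2,2). Summing Manhattan distances along the two legs ((2,3) → (1,4) → (2,2)) gives a lower bound of 2 + 3 = 5 moves.
The shortest route satisfying every rule uses 9 moves: (2,3) → (2,4) → (1,4) → (1,5) → (2,5) → (3,5) → (3,4) → (3,3) → (3,2) → (2,2).
The bound of 5 isn't tight here; checking systematically, no route of length 5 through 8 satisfies every constraint (on a 4-connected grid the length of any start-to-goal walk has the same parity as the Manhattan bound, so only lengths 5, 7, 9, … need checking), so 9 is the minimum.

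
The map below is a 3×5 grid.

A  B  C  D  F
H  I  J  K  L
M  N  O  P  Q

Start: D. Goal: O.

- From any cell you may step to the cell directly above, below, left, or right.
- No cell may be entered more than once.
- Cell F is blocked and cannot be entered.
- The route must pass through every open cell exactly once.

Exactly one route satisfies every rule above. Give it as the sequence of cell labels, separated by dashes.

D - C - B - A - H - M - N - I - J - K - L - Q - P - O

Need to visit all 14 open cells exactly once, starting at D and ending at O.
Cell M has only two open neighbours (H and N), so the path must pass straight through it: one of those is the cell it's entered from and the other is where it exits.
Route from D: 3× left (reaching A), 2× down (reaching M), right to N, up to I, 3× right (reaching L), down to Q, 2× left (reaching O) — 13 moves in all.
Check: all 14 open cells covered.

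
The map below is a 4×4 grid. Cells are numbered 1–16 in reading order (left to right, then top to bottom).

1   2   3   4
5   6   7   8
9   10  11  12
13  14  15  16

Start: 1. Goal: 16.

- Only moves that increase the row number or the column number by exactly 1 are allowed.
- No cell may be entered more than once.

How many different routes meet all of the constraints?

20

A right/down-only route from 1 to 16 makes exactly 3 down-moves and 3 right-moves in some order.
With no other constraints that would be C(6,3) = 20 routes.
That gives 20 routes.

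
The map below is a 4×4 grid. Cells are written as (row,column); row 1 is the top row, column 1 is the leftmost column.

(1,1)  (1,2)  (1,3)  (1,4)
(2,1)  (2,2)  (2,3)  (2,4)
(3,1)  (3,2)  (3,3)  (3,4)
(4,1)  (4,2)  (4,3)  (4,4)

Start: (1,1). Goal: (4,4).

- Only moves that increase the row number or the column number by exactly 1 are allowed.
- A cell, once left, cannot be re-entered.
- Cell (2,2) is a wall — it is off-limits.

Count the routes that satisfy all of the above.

8

A right/down-only route from (1,1) to (4,4) makes exactly 3 down-moves and 3 right-moves in some order.
With no other constraints that would be C(6,3) = 20 routes.
Subtract routes through each blocked cell (inclusion–exclusion for overlaps): − through (2,2): 12 → 8.
That gives 8 routes.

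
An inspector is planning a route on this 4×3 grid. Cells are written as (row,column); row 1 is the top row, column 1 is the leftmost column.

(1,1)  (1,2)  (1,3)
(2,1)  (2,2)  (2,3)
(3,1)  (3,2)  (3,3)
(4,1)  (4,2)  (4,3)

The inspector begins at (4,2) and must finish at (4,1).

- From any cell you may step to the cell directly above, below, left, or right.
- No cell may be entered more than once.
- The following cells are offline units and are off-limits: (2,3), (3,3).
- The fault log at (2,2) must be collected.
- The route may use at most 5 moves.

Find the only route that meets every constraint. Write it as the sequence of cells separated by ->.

(4,2) -> (3,2) -> (2,2) -> (2,1) -> (3,1) -> (4,1)

Any route must reach (2,2) and still end at (4,1) within 5 moves, so the order of the required stops is forced.
Route from (4,2): 2× up (reaching (2,2)), left to (2,1), 2× down (reaching (4,1)) — 5 moves in all.
Check: all required cells visited; 5 ≤ 5 moves.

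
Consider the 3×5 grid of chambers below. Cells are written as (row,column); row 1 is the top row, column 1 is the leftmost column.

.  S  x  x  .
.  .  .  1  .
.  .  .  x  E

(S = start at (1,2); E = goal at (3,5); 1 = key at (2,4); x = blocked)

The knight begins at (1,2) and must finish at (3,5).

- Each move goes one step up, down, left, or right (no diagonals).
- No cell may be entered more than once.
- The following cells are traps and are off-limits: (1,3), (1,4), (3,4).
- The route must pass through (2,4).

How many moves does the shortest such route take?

Any route passes through (2,4) somewhere between (1,2) and (3,5). Summing Manhattan distances along the two legs ((1,2) → (2,4) → (3,5)) gives a lower bound of 3 + 2 = 5 moves.
A route of 5 moves achieves this: (1,2) → (2,2) → (2,3) → (2,4) → (2,5) → (3,5).
Since 5 matches the lower bound, it is optimal.

5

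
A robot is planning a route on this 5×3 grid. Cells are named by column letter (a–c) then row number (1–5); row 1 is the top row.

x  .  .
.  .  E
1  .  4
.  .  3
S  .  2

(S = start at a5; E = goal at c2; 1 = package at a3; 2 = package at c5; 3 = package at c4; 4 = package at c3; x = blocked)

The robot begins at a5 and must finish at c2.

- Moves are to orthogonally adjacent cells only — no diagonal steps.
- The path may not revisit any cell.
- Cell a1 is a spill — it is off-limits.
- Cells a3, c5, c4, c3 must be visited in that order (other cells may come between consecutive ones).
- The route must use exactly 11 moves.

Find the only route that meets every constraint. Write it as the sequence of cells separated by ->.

a5 -> a4 -> a3 -> a2 -> b2 -> b3 -> b4 -> b5 -> c5 -> c4 -> c3 -> c2

The waypoints must appear in the order a3, c5, c4, c3, with no cell reused.
Route from a5: 3× up (reaching a2), right to b2, 3× down (reaching b5), right to c5, 3× up (reaching c2) — 11 moves in all.
Check: order respected (1 at step 2, 2 at step 8, 3 at step 9, 4 at step 10); 11 moves as required.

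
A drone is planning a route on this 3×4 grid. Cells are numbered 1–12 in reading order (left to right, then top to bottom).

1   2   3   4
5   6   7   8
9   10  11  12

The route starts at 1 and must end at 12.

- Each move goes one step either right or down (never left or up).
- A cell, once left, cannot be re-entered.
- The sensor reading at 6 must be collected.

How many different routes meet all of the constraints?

A right/down-only route from 1 to 12 makes exactly 2 down-moves and 3 right-moves in some order.
With no other constraints that would be C(5,2) = 10 routes.
Split at 6 and multiply the segment counts: 1→6: 2; 6→12: 3; product = 6.
That gives 6 routes.

6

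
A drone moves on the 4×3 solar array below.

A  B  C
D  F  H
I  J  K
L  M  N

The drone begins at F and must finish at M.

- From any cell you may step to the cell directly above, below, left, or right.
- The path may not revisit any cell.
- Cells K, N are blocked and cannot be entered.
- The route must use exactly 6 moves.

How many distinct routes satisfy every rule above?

2

Need simple routes of exactly 6 moves from F to M (Manhattan distance 2, so 2 moves are spent on a detour and 2 undoing it).
Enumerating: F B A D I L M | F B A D I J M.
That gives 2 routes.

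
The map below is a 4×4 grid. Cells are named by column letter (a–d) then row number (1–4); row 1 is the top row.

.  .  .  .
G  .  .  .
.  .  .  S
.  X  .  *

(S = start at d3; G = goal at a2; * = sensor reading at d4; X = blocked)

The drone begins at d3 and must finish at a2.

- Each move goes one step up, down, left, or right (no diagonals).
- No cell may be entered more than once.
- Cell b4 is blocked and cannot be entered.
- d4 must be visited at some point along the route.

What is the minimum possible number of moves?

Any route passes through d4 somewhere between d3 and a2. Summing Manhattan distances along the two legs (d3 → d4 → a2) gives a lower bound of 1 + 5 = 6 moves.
A route of 6 moves achieves this: d3 → d4 → c4 → c3 → c2 → b2 → a2.
Since 6 matches the lower bound, it is optimal.

6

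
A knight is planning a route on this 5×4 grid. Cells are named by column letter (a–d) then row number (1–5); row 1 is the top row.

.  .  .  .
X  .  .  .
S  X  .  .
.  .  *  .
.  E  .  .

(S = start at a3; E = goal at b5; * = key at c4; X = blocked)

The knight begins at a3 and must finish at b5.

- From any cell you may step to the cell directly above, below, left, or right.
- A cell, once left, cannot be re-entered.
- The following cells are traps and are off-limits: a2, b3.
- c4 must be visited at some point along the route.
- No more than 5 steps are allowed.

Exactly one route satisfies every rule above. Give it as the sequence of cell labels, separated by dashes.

The budget equals the shortest possible length, so every move has to be on a shortest route through the required cells.
Route from a3: down 1 to a4, right 2 to c4, down 1 to c5, left 1 to b5 — 5 moves in all.
Check: all required cells visited; 5 ≤ 5 moves.

a3 - a4 - b4 - c4 - c5 - b5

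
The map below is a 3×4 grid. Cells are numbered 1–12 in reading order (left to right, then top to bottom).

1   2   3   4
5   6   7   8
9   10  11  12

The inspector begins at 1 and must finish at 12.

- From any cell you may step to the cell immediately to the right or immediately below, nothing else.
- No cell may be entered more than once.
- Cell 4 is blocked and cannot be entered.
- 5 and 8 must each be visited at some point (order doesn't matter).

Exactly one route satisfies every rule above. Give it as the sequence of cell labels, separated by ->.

1 -> 5 -> 6 -> 7 -> 8 -> 12

Moves only go right or down, so the column and row indices never decrease.
Route from 1: down to 5, 3× right (reaching 8), down to 12 — 5 moves in all.
Check: all required cells visited.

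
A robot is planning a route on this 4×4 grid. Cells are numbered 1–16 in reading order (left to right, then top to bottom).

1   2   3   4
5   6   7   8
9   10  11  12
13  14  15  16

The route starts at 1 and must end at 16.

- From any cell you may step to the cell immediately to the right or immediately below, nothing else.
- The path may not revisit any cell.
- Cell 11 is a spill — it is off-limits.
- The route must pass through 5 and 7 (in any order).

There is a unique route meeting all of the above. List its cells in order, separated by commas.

Moves only go right or down, so the column and row indices never decrease.
Route from 1: down to 5, 3× right (reaching 8), 2× down (reaching 16) — 6 moves in all.
Check: all required cells visited.

1, 5, 6, 7, 8, 12, 16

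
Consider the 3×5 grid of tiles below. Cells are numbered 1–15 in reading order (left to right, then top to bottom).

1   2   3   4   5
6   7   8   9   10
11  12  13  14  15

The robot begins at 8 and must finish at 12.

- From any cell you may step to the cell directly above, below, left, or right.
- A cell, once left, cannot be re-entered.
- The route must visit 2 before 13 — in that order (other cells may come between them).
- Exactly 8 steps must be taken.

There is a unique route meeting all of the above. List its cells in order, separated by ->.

The waypoints must appear in the order 2, 13, with no cell reused.
Route from 8: left 1 to 7, up 1 to 2, right 2 to 4, down 2 to 14, left 2 to 12 — 8 moves in all.
Check: order respected (2 at step 2, 13 at step 7); 8 moves as required.

8 -> 7 -> 2 -> 3 -> 4 -> 9 -> 14 -> 13 -> 12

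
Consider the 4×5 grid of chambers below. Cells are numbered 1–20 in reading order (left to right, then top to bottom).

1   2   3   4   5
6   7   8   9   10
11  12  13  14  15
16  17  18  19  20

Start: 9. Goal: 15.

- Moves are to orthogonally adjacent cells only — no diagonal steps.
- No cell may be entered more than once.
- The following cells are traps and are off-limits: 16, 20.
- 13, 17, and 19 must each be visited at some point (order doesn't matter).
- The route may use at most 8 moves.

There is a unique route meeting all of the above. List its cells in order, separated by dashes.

9 - 8 - 13 - 12 - 17 - 18 - 19 - 14 - 15

Any route must reach 13, 17, and 19 and still end at 15 within 8 moves, so the order of the required stops is forced.
Route from 9: left to 8, down to 13, left to 12, down to 17, 2× right (reaching 19), up to 14, right to 15 — 8 moves in all.
Check: all required cells visited; 8 ≤ 8 moves.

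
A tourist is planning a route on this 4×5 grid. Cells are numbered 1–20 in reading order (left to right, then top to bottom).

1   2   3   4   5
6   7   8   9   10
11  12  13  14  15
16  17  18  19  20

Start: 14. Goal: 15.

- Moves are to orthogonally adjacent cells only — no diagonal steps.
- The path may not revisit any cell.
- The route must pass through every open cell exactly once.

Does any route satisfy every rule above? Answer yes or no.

One route that works: 14 → 9 → 10 → 5 → 4 → 3 → 8 → 13 → 12 → 7 → 2 → 1 → 6 → 11 → 16 → 17 → 18 → 19 → 20 → 15.

yes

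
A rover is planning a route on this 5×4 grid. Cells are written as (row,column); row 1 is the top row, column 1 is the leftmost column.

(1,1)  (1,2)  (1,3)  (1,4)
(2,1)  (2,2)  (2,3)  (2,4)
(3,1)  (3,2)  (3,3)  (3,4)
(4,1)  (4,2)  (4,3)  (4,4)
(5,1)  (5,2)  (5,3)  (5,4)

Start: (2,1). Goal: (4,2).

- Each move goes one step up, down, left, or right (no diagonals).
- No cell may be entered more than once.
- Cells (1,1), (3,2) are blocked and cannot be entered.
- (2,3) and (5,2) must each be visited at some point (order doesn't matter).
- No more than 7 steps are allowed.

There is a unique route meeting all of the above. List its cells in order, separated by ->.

(2,1) -> (2,2) -> (2,3) -> (3,3) -> (4,3) -> (5,3) -> (5,2) -> (4,2)

The budget equals the shortest possible length, so every move has to be on a shortest route through the required cells.
Route from (2,1): right 2 to (2,3), down 3 to (5,3), left 1 to (5,2), up 1 to (4,2) — 7 moves in all.
Check: all required cells visited; 7 ≤ 7 moves.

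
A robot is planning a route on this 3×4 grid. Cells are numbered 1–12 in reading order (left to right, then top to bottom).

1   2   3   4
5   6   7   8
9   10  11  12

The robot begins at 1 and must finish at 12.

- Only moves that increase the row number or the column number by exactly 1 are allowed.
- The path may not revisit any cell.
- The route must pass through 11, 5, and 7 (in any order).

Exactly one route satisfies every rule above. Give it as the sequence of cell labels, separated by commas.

1, 5, 6, 7, 11, 12

Moves only go right or down, so the column and row indices never decrease.
Route from 1: down to 5, 2× right (reaching 7), down to 11, right to 12 — 5 moves in all.
Check: all required cells visited.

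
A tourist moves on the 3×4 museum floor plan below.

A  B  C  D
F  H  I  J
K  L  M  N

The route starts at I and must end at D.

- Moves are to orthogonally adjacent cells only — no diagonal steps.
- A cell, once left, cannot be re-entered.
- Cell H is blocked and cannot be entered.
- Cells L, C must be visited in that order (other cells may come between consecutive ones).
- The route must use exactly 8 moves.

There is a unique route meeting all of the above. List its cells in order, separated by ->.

The waypoints must appear in the order L, C, with no cell reused.
Route from I: down 1 to M, left 2 to K, up 2 to A, right 3 to D — 8 moves in all.
Check: order respected (L at step 2, C at step 7); 8 moves as required.

I -> M -> L -> K -> F -> A -> B -> C -> D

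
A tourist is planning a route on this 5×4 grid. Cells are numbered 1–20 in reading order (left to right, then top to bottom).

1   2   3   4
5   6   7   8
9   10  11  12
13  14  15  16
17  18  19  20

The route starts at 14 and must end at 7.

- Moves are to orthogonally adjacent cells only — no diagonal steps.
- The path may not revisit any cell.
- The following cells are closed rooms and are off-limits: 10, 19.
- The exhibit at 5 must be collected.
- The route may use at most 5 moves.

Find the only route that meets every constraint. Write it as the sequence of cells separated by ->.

Any route must reach 5 and still end at 7 within 5 moves, so the order of the required stops is forced.
Route from 14: left to 13, 2× up (reaching 5), 2× right (reaching 7) — 5 moves in all.
Check: all required cells visited; 5 ≤ 5 moves.

14 -> 13 -> 9 -> 5 -> 6 -> 7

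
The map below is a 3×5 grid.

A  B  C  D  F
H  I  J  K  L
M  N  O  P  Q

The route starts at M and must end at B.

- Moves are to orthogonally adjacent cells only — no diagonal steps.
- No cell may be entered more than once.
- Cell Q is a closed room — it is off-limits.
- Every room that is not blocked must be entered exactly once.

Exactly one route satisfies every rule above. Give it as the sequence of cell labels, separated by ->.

Need to visit all 14 open cells exactly once, starting at M and ending at B.
Route from M: right 3 to P, up 1 to K, right 1 to L, up 1 to F, left 2 to C, down 1 to J, left 2 to H, up 1 to A, right 1 to B — 13 moves in all.
Check: all 14 open cells covered.

M -> N -> O -> P -> K -> L -> F -> D -> C -> J -> I -> H -> A -> B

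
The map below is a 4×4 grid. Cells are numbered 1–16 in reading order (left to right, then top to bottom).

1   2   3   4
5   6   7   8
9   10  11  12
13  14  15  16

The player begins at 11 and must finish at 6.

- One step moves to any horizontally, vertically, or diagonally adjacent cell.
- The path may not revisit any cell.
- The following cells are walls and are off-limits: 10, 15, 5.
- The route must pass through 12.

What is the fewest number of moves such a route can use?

Any route passes through 12 somewhere between 11 and 6. Summing Chebyshev distances along the two legs (11 → 12 → 6) gives a lower bound of 1 + 2 = 3 moves.
A route of 3 moves achieves this: 11 → 12 → 7 → 6.
Since 3 matches the lower bound, it is optimal.

3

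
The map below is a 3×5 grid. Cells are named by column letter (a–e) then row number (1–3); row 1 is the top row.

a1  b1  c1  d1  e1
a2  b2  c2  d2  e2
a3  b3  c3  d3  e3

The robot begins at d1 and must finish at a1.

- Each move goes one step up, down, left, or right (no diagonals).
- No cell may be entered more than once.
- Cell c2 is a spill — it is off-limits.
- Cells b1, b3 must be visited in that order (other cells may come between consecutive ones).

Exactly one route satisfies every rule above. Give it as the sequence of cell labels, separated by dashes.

The waypoints must appear in the order b1, b3, with no cell reused.
Route from d1: 2× left (reaching b1), 2× down (reaching b3), left to a3, 2× up (reaching a1) — 7 moves in all.
Check: order respected (b1 at step 2, b3 at step 4).

d1 - c1 - b1 - b2 - b3 - a3 - a2 - a1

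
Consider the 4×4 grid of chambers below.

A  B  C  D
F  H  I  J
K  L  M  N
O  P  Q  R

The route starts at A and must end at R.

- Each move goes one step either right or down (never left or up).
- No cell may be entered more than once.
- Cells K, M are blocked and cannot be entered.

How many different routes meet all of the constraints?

6

A right/down-only route from A to R makes exactly 3 down-moves and 3 right-moves in some order.
With no other constraints that would be C(6,3) = 20 routes.
Subtract routes through each blocked cell (inclusion–exclusion for overlaps): − through K: 4 − through M: 12 + through K&M: 2 → 6.
That gives 6 routes.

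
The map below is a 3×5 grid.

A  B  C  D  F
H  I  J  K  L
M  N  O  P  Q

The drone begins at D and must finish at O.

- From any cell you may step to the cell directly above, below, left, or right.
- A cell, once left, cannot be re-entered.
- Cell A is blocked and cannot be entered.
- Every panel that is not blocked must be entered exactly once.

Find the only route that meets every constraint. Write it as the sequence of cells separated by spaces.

D F L Q P K J C B I H M N O

Need to visit all 14 open cells exactly once, starting at D and ending at O.
Cell Q has only two open neighbours (L and P), so the path must pass straight through it: one of those is the cell it's entered from and the other is where it exits.
Route from D: right 1 to F, down 2 to Q, left 1 to P, up 1 to K, left 1 to J, up 1 to C, left 1 to B, down 1 to I, left 1 to H, down 1 to M, right 2 to O — 13 moves in all.
Check: all 14 open cells covered.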